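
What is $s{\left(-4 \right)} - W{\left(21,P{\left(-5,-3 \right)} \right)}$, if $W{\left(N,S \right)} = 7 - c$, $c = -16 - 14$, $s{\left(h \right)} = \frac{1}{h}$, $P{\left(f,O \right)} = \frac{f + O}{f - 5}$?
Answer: $- \frac{149}{4} \approx -37.25$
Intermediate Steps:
$P{\left(f,O \right)} = \frac{O + f}{-5 + f}$
$c = -30$ ($c = -16 - 14 = -30$)
$W{\left(N,S \right)} = 37$ ($W{\left(N,S \right)} = 7 - -30 = 7 + 30 = 37$)
$s{\left(-4 \right)} - W{\left(21,P{\left(-5,-3 \right)} \right)} = \frac{1}{-4} - 37 = - \frac{1}{4} - 37 = - \frac{149}{4}$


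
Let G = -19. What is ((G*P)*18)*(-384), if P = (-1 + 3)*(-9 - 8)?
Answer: -4465152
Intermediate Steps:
P = -34 (P = 2*(-17) = -34)
((G*P)*18)*(-384) = (-19*(-34)*18)*(-384) = (646*18)*(-384) = 11628*(-384) = -4465152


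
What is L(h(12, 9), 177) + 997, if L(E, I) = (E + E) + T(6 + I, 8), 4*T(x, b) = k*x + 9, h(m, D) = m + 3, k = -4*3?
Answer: 1921/4 ≈ 480.25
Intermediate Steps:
k = -12
h(m, D) = 3 + m
T(x, b) = 9/4 - 3*x (T(x, b) = (-12*x + 9)/4 = (9 - 12*x)/4 = 9/4 - 3*x)
L(E, I) = -63/4 - 3*I + 2*E (L(E, I) = (E + E) + (9/4 - 3*(6 + I)) = 2*E + (9/4 + (-18 - 3*I)) = 2*E + (-63/4 - 3*I) = -63/4 - 3*I + 2*E)
L(h(12, 9), 177) + 997 = (-63/4 - 3*177 + 2*(3 + 12)) + 997 = (-63/4 - 531 + 2*15) + 997 = (-63/4 - 531 + 30) + 997 = -2067/4 + 997 = 1921/4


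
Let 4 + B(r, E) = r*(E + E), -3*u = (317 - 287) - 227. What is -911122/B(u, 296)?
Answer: -1366683/58306 ≈ -23.440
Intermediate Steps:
u = 197/3 (u = -((317 - 287) - 227)/3 = -(30 - 227)/3 = -⅓*(-197) = 197/3 ≈ 65.667)
B(r, E) = -4 + 2*E*r (B(r, E) = -4 + r*(E + E) = -4 + r*(2*E) = -4 + 2*E*r)
-911122/B(u, 296) = -911122/(-4 + 2*296*(197/3)) = -911122/(-4 + 116624/3) = -911122/116612/3 = -911122*3/116612 = -1366683/58306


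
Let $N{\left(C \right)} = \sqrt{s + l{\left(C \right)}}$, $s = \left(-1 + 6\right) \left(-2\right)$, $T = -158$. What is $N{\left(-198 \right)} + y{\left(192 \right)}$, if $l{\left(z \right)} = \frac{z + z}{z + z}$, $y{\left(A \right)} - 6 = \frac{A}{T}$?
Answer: $\frac{378}{79} + 3 i \approx 4.7848 + 3.0 i$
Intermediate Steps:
$s = -10$ ($s = 5 \left(-2\right) = -10$)
$y{\left(A \right)} = 6 - \frac{A}{158}$ ($y{\left(A \right)} = 6 + \frac{A}{-158} = 6 + A \left(- \frac{1}{158}\right) = 6 - \frac{A}{158}$)
$l{\left(z \right)} = 1$ ($l{\left(z \right)} = \frac{2 z}{2 z} = 2 z \frac{1}{2 z} = 1$)
$N{\left(C \right)} = 3 i$ ($N{\left(C \right)} = \sqrt{-10 + 1} = \sqrt{-9} = 3 i$)
$N{\left(-198 \right)} + y{\left(192 \right)} = 3 i + \left(6 - \frac{96}{79}\right) = 3 i + \frac{378}{79} = \frac{378}{79} + 3 i$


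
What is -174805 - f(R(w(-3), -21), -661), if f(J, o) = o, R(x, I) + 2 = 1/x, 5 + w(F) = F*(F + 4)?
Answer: -174144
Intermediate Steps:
w(F) = -5 + F*(4 + F) (w(F) = -5 + F*(F + 4) = -5 + F*(4 + F))
R(x, I) = -2 + 1/x
-174805 - f(R(w(-3), -21), -661) = -174805 - 1*(-661) = -174805 + 661 = -174144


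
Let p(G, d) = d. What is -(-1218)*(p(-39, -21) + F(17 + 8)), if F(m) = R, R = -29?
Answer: -60900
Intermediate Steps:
F(m) = -29
-(-1218)*(p(-39, -21) + F(17 + 8)) = -(-1218)*(-21 - 29) = -(-1218)*(-50) = -1*60900 = -60900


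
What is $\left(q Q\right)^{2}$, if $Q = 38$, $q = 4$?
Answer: $23104$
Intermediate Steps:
$\left(q Q\right)^{2} = \left(4 \cdot 38\right)^{2} = 152^{2} = 23104$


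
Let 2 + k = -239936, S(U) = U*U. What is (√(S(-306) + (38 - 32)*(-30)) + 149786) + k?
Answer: -90152 + 12*√649 ≈ -89846.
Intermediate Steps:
S(U) = U²
k = -239938 (k = -2 - 239936 = -239938)
(√(S(-306) + (38 - 32)*(-30)) + 149786) + k = (√((-306)² + (38 - 32)*(-30)) + 149786) - 239938 = (√(93636 + 6*(-30)) + 149786) - 239938 = (√(93636 - 180) + 149786) - 239938 = (√93456 + 149786) - 239938 = (12*√649 + 149786) - 239938 = (149786 + 12*√649) - 239938 = -90152 + 12*√649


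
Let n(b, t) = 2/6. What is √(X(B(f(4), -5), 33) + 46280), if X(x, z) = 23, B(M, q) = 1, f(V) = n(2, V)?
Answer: √46303 ≈ 215.18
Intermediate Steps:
n(b, t) = ⅓ (n(b, t) = 2*(⅙) = ⅓)
f(V) = ⅓
√(X(B(f(4), -5), 33) + 46280) = √(23 + 46280) = √46303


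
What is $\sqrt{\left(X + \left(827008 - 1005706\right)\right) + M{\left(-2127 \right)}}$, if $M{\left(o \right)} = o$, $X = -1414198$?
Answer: $i \sqrt{1595023} \approx 1262.9 i$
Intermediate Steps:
$\sqrt{\left(X + \left(827008 - 1005706\right)\right) + M{\left(-2127 \right)}} = \sqrt{\left(-1414198 + \left(827008 - 1005706\right)\right) - 2127} = \sqrt{\left(-1414198 - 178698\right) - 2127} = \sqrt{-1592896 - 2127} = \sqrt{-1595023} = i \sqrt{1595023}$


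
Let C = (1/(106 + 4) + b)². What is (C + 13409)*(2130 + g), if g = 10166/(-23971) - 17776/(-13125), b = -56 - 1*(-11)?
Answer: 10433122365041477708/317241203125 ≈ 3.2887e+7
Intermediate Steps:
b = -45 (b = -56 + 11 = -45)
g = 292679746/314619375 (g = 10166*(-1/23971) - 17776*(-1/13125) = -10166/23971 + 17776/13125 = 292679746/314619375 ≈ 0.93027)
C = 24492601/12100 (C = (1/(106 + 4) - 45)² = (1/110 - 45)² = (-4949/110)² = 24492601/12100 ≈ 2024.2)
(C + 13409)*(2130 + g) = (24492601/12100 + 13409)*(2130 + 292679746/314619375) = (186741501/12100)*(670431948496/314619375) = 10433122365041477708/317241203125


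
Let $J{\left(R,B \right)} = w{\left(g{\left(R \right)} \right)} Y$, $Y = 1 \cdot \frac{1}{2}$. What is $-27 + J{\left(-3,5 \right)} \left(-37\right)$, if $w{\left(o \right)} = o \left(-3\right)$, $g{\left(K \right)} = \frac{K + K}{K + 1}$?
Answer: $\frac{279}{2} \approx 139.5$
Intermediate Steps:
$g{\left(K \right)} = \frac{2 K}{1 + K}$
$Y = \frac{1}{2}$ ($Y = 1 \cdot \frac{1}{2} = \frac{1}{2} \approx 0.5$)
$w{\left(o \right)} = - 3 o$
$J{\left(R,B \right)} = - \frac{3 R}{1 + R}$ ($J{\left(R,B \right)} = - 3 \frac{2 R}{1 + R} \frac{1}{2} = - \frac{6 R}{1 + R} \frac{1}{2} = - \frac{3 R}{1 + R}$)
$-27 + J{\left(-3,5 \right)} \left(-37\right) = -27 + \left(-3\right) \left(-3\right) \frac{1}{1 - 3} \left(-37\right) = -27 + \left(-3\right) \left(-3\right) \frac{1}{-2} \left(-37\right) = -27 + \left(-3\right) \left(-3\right) \left(- \frac{1}{2}\right) \left(-37\right) = -27 - - \frac{333}{2} = -27 + \frac{333}{2} = \frac{279}{2}$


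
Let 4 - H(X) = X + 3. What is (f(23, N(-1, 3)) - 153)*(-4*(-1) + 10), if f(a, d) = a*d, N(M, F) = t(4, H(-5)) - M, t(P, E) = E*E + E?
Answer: 11704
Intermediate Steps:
H(X) = 1 - X (H(X) = 4 - (X + 3) = 4 - (3 + X) = 4 + (-3 - X) = 1 - X)
t(P, E) = E + E**2 (t(P, E) = E**2 + E = E + E**2)
N(M, F) = 42 - M (N(M, F) = (1 - 1*(-5))*(1 + (1 - 1*(-5))) - M = (1 + 5)*(1 + (1 + 5)) - M = 6*(1 + 6) - M = 6*7 - M = 42 - M)
(f(23, N(-1, 3)) - 153)*(-4*(-1) + 10) = (23*(42 - 1*(-1)) - 153)*(-4*(-1) + 10) = (23*(42 + 1) - 153)*(4 + 10) = (23*43 - 153)*14 = (989 - 153)*14 = 836*14 = 11704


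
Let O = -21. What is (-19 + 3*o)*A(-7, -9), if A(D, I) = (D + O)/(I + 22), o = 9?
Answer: -224/13 ≈ -17.231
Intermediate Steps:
A(D, I) = (-21 + D)/(22 + I) (A(D, I) = (D - 21)/(I + 22) = (-21 + D)/(22 + I))
(-19 + 3*o)*A(-7, -9) = (-19 + 3*9)*((-21 - 7)/(22 - 9)) = (-19 + 27)*(-28/13) = 8*((1/13)*(-28)) = 8*(-28/13) = -224/13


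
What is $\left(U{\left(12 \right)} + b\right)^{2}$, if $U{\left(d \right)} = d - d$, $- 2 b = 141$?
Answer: $\frac{19881}{4} \approx 4970.3$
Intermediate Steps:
$b = - \frac{141}{2}$ ($b = \left(- \frac{1}{2}\right) 141 = - \frac{141}{2} \approx -70.5$)
$U{\left(d \right)} = 0$
$\left(U{\left(12 \right)} + b\right)^{2} = \left(0 - \frac{141}{2}\right)^{2} = \left(- \frac{141}{2}\right)^{2} = \frac{19881}{4}$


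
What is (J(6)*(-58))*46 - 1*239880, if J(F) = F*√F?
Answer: -239880 - 16008*√6 ≈ -2.7909e+5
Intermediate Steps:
J(F) = F^(3/2)
(J(6)*(-58))*46 - 1*239880 = (6^(3/2)*(-58))*46 - 1*239880 = ((6*√6)*(-58))*46 - 239880 = -348*√6*46 - 239880 = -16008*√6 - 239880 = -239880 - 16008*√6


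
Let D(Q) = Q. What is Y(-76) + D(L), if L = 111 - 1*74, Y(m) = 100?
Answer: 137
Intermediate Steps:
L = 37 (L = 111 - 74 = 37)
Y(-76) + D(L) = 100 + 37 = 137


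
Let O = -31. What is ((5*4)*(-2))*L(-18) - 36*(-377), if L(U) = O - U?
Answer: 14092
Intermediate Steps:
L(U) = -31 - U
((5*4)*(-2))*L(-18) - 36*(-377) = ((5*4)*(-2))*(-31 - 1*(-18)) - 36*(-377) = (20*(-2))*(-31 + 18) + 13572 = -40*(-13) + 13572 = 520 + 13572 = 14092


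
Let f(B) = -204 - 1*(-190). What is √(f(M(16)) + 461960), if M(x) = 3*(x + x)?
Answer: √461946 ≈ 679.67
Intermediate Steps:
M(x) = 6*x (M(x) = 3*(2*x) = 6*x)
f(B) = -14 (f(B) = -204 + 190 = -14)
√(f(M(16)) + 461960) = √(-14 + 461960) = √461946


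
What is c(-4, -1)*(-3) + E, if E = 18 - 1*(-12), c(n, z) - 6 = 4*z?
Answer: 24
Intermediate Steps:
c(n, z) = 6 + 4*z
E = 30 (E = 18 + 12 = 30)
c(-4, -1)*(-3) + E = (6 + 4*(-1))*(-3) + 30 = (6 - 4)*(-3) + 30 = 2*(-3) + 30 = -6 + 30 = 24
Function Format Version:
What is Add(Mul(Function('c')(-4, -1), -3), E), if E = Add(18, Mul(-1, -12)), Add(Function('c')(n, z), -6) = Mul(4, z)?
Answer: 24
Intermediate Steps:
Function('c')(n, z) = Add(6, Mul(4, z))
E = 30 (E = Add(18, 12) = 30)
Add(Mul(Function('c')(-4, -1), -3), E) = Add(Mul(Add(6, Mul(4, -1)), -3), 30) = Add(Mul(Add(6, -4), -3), 30) = Add(Mul(2, -3), 30) = Add(-6, 30) = 24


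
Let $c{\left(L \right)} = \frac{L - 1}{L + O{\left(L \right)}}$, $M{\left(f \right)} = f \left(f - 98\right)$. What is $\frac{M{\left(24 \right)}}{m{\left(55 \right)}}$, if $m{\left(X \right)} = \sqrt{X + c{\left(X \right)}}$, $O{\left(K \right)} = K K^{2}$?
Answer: $- \frac{888 \sqrt{95215684795}}{1144213} \approx -239.48$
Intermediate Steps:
$O{\left(K \right)} = K^{3}$
$M{\left(f \right)} = f \left(-98 + f\right)$
$c{\left(L \right)} = \frac{-1 + L}{L + L^{3}}$ ($c{\left(L \right)} = \frac{L - 1}{L + L^{3}} = \frac{-1 + L}{L + L^{3}}$)
$m{\left(X \right)} = \sqrt{X + \frac{-1 + X}{X + X^{3}}}$
$\frac{M{\left(24 \right)}}{m{\left(55 \right)}} = \frac{24 \left(-98 + 24\right)}{\sqrt{55 + \frac{-1 + 55}{55 + 55^{3}}}} = \frac{24 \left(-74\right)}{\sqrt{55 + \frac{1}{55 + 166375} \cdot 54}} = - \frac{1776}{\sqrt{55 + \frac{1}{166430} \cdot 54}} = - \frac{1776}{\sqrt{55 + \frac{27}{83215}}} = - \frac{1776}{\sqrt{\frac{4576852}{83215}}} = - \frac{1776}{\frac{2}{83215} \sqrt{95215684795}} = - 1776 \frac{\sqrt{95215684795}}{2288426} = - \frac{888 \sqrt{95215684795}}{1144213}$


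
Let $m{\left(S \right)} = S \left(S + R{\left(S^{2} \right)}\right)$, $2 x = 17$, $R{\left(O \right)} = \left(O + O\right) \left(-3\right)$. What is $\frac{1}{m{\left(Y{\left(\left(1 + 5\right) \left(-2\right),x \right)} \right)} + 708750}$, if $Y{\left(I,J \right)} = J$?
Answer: $\frac{2}{1410275} \approx 1.4182 \cdot 10^{-6}$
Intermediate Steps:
$R{\left(O \right)} = - 6 O$ ($R{\left(O \right)} = 2 O \left(-3\right) = - 6 O$)
$x = \frac{17}{2}$ ($x = \frac{1}{2} \cdot 17 = \frac{17}{2} \approx 8.5$)
$m{\left(S \right)} = S \left(S - 6 S^{2}\right)$
$\frac{1}{m{\left(Y{\left(\left(1 + 5\right) \left(-2\right),x \right)} \right)} + 708750} = \frac{1}{\left(\frac{17}{2}\right)^{2} \left(1 - 51\right) + 708750} = \frac{1}{\frac{289 \left(1 - 51\right)}{4} + 708750} = \frac{1}{\frac{289}{4} \left(-50\right) + 708750} = \frac{1}{- \frac{7225}{2} + 708750} = \frac{1}{\frac{1410275}{2}} = \frac{2}{1410275}$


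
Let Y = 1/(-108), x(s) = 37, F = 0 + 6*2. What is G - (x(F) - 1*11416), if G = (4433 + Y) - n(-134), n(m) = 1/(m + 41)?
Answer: 52938581/3348 ≈ 15812.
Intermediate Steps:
n(m) = 1/(41 + m)
F = 12 (F = 0 + 12 = 12)
Y = -1/108 ≈ -0.0092593
G = 14841689/3348 (G = (4433 - 1/108) - 1/(41 - 134) = 478763/108 - 1/(-93) = 478763/108 - 1*(-1/93) = 478763/108 + 1/93 = 14841689/3348 ≈ 4433.0)
G - (x(F) - 1*11416) = 14841689/3348 - (37 - 1*11416) = 14841689/3348 - (37 - 11416) = 14841689/3348 - 1*(-11379) = 14841689/3348 + 11379 = 52938581/3348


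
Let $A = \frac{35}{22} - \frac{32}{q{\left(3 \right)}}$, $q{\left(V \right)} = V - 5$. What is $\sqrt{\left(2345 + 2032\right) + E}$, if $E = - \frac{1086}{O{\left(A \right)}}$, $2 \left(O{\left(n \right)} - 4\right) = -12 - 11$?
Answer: $\frac{\sqrt{113045}}{5} \approx 67.244$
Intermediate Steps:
$q{\left(V \right)} = -5 + V$ ($q{\left(V \right)} = V - 5 = -5 + V$)
$A = \frac{387}{22}$ ($A = \frac{35}{22} - \frac{32}{-5 + 3} = 35 \cdot \frac{1}{22} - \frac{32}{-2} = \frac{35}{22} - -16 = \frac{35}{22} + 16 = \frac{387}{22} \approx 17.591$)
$O{\left(n \right)} = - \frac{15}{2}$ ($O{\left(n \right)} = 4 + \frac{-12 - 11}{2} = 4 + \frac{1}{2} \left(-23\right) = 4 - \frac{23}{2} = - \frac{15}{2}$)
$E = \frac{724}{5}$ ($E = - \frac{1086}{- \frac{15}{2}} = \left(-1086\right) \left(- \frac{2}{15}\right) = \frac{724}{5} \approx 144.8$)
$\sqrt{\left(2345 + 2032\right) + E} = \sqrt{\left(2345 + 2032\right) + \frac{724}{5}} = \sqrt{4377 + \frac{724}{5}} = \sqrt{\frac{22609}{5}} = \frac{\sqrt{113045}}{5}$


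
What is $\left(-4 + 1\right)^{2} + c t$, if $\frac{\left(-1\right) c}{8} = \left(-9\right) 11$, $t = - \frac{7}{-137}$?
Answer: $\frac{6777}{137} \approx 49.467$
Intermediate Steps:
$t = \frac{7}{137}$ ($t = \left(-7\right) \left(- \frac{1}{137}\right) = \frac{7}{137} \approx 0.051095$)
$c = 792$ ($c = - 8 \left(\left(-9\right) 11\right) = \left(-8\right) \left(-99\right) = 792$)
$\left(-4 + 1\right)^{2} + c t = \left(-4 + 1\right)^{2} + 792 \cdot \frac{7}{137} = \left(-3\right)^{2} + \frac{5544}{137} = 9 + \frac{5544}{137} = \frac{6777}{137}$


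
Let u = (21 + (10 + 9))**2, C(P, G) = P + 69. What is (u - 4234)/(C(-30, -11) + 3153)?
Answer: -439/532 ≈ -0.82519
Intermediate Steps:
C(P, G) = 69 + P
u = 1600 (u = (21 + 19)**2 = 40**2 = 1600)
(u - 4234)/(C(-30, -11) + 3153) = (1600 - 4234)/((69 - 30) + 3153) = -2634/(39 + 3153) = -2634/3192 = -2634*1/3192 = -439/532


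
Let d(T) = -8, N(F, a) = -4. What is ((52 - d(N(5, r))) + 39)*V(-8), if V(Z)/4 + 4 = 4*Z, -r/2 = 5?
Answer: -14256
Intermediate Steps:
r = -10 (r = -2*5 = -10)
V(Z) = -16 + 16*Z (V(Z) = -16 + 4*(4*Z) = -16 + 16*Z)
((52 - d(N(5, r))) + 39)*V(-8) = ((52 - 1*(-8)) + 39)*(-16 + 16*(-8)) = ((52 + 8) + 39)*(-16 - 128) = (60 + 39)*(-144) = 99*(-144) = -14256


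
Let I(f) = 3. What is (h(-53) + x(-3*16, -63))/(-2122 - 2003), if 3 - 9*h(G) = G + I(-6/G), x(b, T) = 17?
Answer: -206/37125 ≈ -0.0055488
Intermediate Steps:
h(G) = -G/9 (h(G) = 1/3 - (G + 3)/9 = 1/3 - (3 + G)/9 = 1/3 + (-1/3 - G/9) = -G/9)
(h(-53) + x(-3*16, -63))/(-2122 - 2003) = (-1/9*(-53) + 17)/(-2122 - 2003) = (53/9 + 17)/(-4125) = (206/9)*(-1/4125) = -206/37125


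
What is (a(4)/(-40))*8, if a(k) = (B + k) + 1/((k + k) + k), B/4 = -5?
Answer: 191/60 ≈ 3.1833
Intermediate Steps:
B = -20 (B = 4*(-5) = -20)
a(k) = -20 + k + 1/(3*k) (a(k) = (-20 + k) + 1/((k + k) + k) = (-20 + k) + 1/(2*k + k) = (-20 + k) + 1/(3*k) = -20 + k + 1/(3*k))
(a(4)/(-40))*8 = ((-20 + 4 + (⅓)/4)/(-40))*8 = -(-20 + 4 + (⅓)*(¼))/40*8 = -(-20 + 4 + 1/12)/40*8 = -1/40*(-191/12)*8 = (191/480)*8 = 191/60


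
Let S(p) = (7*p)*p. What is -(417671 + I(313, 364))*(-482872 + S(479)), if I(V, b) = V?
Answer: -469485898560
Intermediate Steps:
S(p) = 7*p²
-(417671 + I(313, 364))*(-482872 + S(479)) = -(417671 + 313)*(-482872 + 7*479²) = -417984*(-482872 + 7*229441) = -417984*(-482872 + 1606087) = -417984*1123215 = -1*469485898560 = -469485898560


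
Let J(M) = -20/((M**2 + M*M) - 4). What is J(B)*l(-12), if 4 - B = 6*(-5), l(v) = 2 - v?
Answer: -70/577 ≈ -0.12132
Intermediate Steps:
B = 34 (B = 4 - 6*(-5) = 4 - 1*(-30) = 4 + 30 = 34)
J(M) = -20/(-4 + 2*M**2) (J(M) = -20/((M**2 + M**2) - 4) = -20/(2*M**2 - 4) = -20/(-4 + 2*M**2))
J(B)*l(-12) = (-10/(-2 + 34**2))*(2 - 1*(-12)) = (-10/(-2 + 1156))*(2 + 12) = -10/1154*14 = -10*1/1154*14 = -5/577*14 = -70/577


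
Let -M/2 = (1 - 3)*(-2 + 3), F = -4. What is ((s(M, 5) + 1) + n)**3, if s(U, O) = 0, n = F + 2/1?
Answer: -1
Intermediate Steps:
M = 4 (M = -2*(1 - 3)*(-2 + 3) = -(-4) = -2*(-2) = 4)
n = -2 (n = -4 + 2/1 = -4 + 1*2 = -4 + 2 = -2)
((s(M, 5) + 1) + n)**3 = ((0 + 1) - 2)**3 = (1 - 2)**3 = (-1)**3 = -1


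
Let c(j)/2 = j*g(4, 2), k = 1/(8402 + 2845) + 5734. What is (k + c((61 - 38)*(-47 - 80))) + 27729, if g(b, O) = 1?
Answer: 310653388/11247 ≈ 27621.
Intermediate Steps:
k = 64490299/11247 (k = 1/11247 + 5734 = 64490299/11247 ≈ 5734.0)
c(j) = 2*j (c(j) = 2*(j*1) = 2*j)
(k + c((61 - 38)*(-47 - 80))) + 27729 = (64490299/11247 + 2*((61 - 38)*(-47 - 80))) + 27729 = (64490299/11247 + 2*(23*(-127))) + 27729 = (64490299/11247 + 2*(-2921)) + 27729 = (64490299/11247 - 5842) + 27729 = -1214675/11247 + 27729 = 310653388/11247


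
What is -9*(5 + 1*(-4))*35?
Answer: -315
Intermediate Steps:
-9*(5 + 1*(-4))*35 = -9*(5 - 4)*35 = -9*1*35 = -9*35 = -315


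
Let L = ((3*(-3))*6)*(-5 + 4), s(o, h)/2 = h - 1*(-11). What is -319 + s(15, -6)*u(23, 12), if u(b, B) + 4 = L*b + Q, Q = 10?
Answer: 12161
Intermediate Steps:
s(o, h) = 22 + 2*h (s(o, h) = 2*(h - 1*(-11)) = 2*(h + 11) = 2*(11 + h) = 22 + 2*h)
L = 54 (L = -9*6*(-1) = -54*(-1) = 54)
u(b, B) = 6 + 54*b (u(b, B) = -4 + (54*b + 10) = -4 + (10 + 54*b) = 6 + 54*b)
-319 + s(15, -6)*u(23, 12) = -319 + (22 + 2*(-6))*(6 + 54*23) = -319 + (22 - 12)*(6 + 1242) = -319 + 10*1248 = -319 + 12480 = 12161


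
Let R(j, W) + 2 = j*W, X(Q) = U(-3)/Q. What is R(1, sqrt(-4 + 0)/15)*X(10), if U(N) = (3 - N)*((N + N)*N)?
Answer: -108/5 + 36*I/25 ≈ -21.6 + 1.44*I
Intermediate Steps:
U(N) = 2*N**2*(3 - N) (U(N) = (3 - N)*((2*N)*N) = (3 - N)*(2*N**2) = 2*N**2*(3 - N))
X(Q) = 108/Q (X(Q) = (2*(-3)**2*(3 - 1*(-3)))/Q = (2*9*(3 + 3))/Q = (2*9*6)/Q = 108/Q)
R(j, W) = -2 + W*j (R(j, W) = -2 + j*W = -2 + W*j)
R(1, sqrt(-4 + 0)/15)*X(10) = (-2 + (sqrt(-4 + 0)/15)*1)*(108/10) = (-2 + (sqrt(-4)*(1/15))*1)*(108*(1/10)) = (-2 + ((2*I)*(1/15))*1)*(54/5) = (-2 + (2*I/15)*1)*(54/5) = (-2 + 2*I/15)*(54/5) = -108/5 + 36*I/25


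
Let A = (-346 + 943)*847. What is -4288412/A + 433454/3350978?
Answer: -7075597175375/847226092251 ≈ -8.3515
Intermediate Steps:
A = 505659 (A = 597*847 = 505659)
-4288412/A + 433454/3350978 = -4288412/505659 + 433454/3350978 = -4288412*1/505659 + 433454*(1/3350978) = -4288412/505659 + 216727/1675489 = -7075597175375/847226092251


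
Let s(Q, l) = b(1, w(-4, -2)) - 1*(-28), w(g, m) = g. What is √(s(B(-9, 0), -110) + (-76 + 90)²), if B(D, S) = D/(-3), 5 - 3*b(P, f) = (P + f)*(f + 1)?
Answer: 2*√501/3 ≈ 14.922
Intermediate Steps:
b(P, f) = 5/3 - (1 + f)*(P + f)/3 (b(P, f) = 5/3 - (P + f)*(f + 1)/3 = 5/3 - (P + f)*(1 + f)/3 = 5/3 - (1 + f)*(P + f)/3)
B(D, S) = -D/3 (B(D, S) = D*(-⅓) = -D/3)
s(Q, l) = 80/3 (s(Q, l) = (5/3 - ⅓*1 - ⅓*(-4) - ⅓*(-4)² - ⅓*1*(-4)) - 1*(-28) = (5/3 - ⅓ + 4/3 - ⅓*16 + 4/3) + 28 = (5/3 - ⅓ + 4/3 - 16/3 + 4/3) + 28 = -4/3 + 28 = 80/3)
√(s(B(-9, 0), -110) + (-76 + 90)²) = √(80/3 + (-76 + 90)²) = √(80/3 + 14²) = √(80/3 + 196) = √(668/3) = 2*√501/3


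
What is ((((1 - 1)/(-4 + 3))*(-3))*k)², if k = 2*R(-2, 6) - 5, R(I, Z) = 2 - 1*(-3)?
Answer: 0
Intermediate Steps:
R(I, Z) = 5 (R(I, Z) = 2 + 3 = 5)
k = 5 (k = 2*5 - 5 = 10 - 5 = 5)
((((1 - 1)/(-4 + 3))*(-3))*k)² = ((((1 - 1)/(-4 + 3))*(-3))*5)² = (((0/(-1))*(-3))*5)² = (((0*(-1))*(-3))*5)² = ((0*(-3))*5)² = (0*5)² = 0² = 0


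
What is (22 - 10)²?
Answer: 144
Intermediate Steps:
(22 - 10)² = 12² = 144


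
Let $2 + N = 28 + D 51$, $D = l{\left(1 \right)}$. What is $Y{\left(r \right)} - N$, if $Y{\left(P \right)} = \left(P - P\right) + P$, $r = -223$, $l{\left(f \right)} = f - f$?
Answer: $-249$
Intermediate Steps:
$l{\left(f \right)} = 0$
$D = 0$
$Y{\left(P \right)} = P$ ($Y{\left(P \right)} = 0 + P = P$)
$N = 26$ ($N = -2 + \left(28 + 0 \cdot 51\right) = -2 + \left(28 + 0\right) = -2 + 28 = 26$)
$Y{\left(r \right)} - N = -223 - 26 = -249$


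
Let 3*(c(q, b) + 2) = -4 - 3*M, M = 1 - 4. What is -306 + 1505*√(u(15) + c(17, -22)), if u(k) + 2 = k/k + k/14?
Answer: -306 + 215*I*√462/6 ≈ -306.0 + 770.21*I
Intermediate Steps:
M = -3
u(k) = -1 + k/14 (u(k) = -2 + (k/k + k/14) = -2 + (1 + k*(1/14)) = -2 + (1 + k/14) = -1 + k/14)
c(q, b) = -⅓ (c(q, b) = -2 + (-4 - 3*(-3))/3 = -2 + (-4 + 9)/3 = -2 + (⅓)*5 = -2 + 5/3 = -⅓)
-306 + 1505*√(u(15) + c(17, -22)) = -306 + 1505*√((-1 + (1/14)*15) - ⅓) = -306 + 1505*√((-1 + 15/14) - ⅓) = -306 + 1505*√(1/14 - ⅓) = -306 + 1505*√(-11/42) = -306 + 1505*(I*√462/42) = -306 + 215*I*√462/6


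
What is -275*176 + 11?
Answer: -48389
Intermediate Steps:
-275*176 + 11 = -48400 + 11 = -48389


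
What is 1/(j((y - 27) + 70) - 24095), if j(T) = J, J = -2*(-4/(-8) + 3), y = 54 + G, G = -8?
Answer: -1/24102 ≈ -4.1490e-5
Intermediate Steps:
y = 46 (y = 54 - 8 = 46)
J = -7 (J = -2*(-4*(-⅛) + 3) = -2*(½ + 3) = -2*7/2 = -7)
j(T) = -7
1/(j((y - 27) + 70) - 24095) = 1/(-7 - 24095) = 1/(-24102) = -1/24102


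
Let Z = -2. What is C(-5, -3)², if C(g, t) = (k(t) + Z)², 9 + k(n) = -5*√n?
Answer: -34184 + 10120*I*√3 ≈ -34184.0 + 17528.0*I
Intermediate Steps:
k(n) = -9 - 5*√n
C(g, t) = (-11 - 5*√t)² (C(g, t) = ((-9 - 5*√t) - 2)² = (-11 - 5*√t)²)
C(-5, -3)² = ((11 + 5*√(-3))²)² = ((11 + 5*(I*√3))²)² = ((11 + 5*I*√3)²)² = (11 + 5*I*√3)⁴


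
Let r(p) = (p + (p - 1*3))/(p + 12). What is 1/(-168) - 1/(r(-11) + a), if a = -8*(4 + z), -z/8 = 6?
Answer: -55/6104 ≈ -0.0090105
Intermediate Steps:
z = -48 (z = -8*6 = -48)
r(p) = (-3 + 2*p)/(12 + p) (r(p) = (p + (p - 3))/(12 + p) = (p + (-3 + p))/(12 + p) = (-3 + 2*p)/(12 + p))
a = 352 (a = -8*(4 - 48) = -8*(-44) = 352)
1/(-168) - 1/(r(-11) + a) = 1/(-168) - 1/((-3 + 2*(-11))/(12 - 11) + 352) = -1/168 - 1/((-3 - 22)/1 + 352) = -1/168 - 1/(1*(-25) + 352) = -1/168 - 1/(-25 + 352) = -1/168 - 1/327 = -55/6104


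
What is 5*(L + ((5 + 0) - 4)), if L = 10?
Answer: 55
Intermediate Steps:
5*(L + ((5 + 0) - 4)) = 5*(10 + ((5 + 0) - 4)) = 5*(10 + (5 - 4)) = 5*(10 + 1) = 5*11 = 55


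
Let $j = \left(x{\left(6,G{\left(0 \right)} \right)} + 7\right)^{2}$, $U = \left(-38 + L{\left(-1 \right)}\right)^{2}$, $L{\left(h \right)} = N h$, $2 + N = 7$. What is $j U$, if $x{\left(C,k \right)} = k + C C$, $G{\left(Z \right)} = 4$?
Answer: $4084441$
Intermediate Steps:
$N = 5$ ($N = -2 + 7 = 5$)
$L{\left(h \right)} = 5 h$
$U = 1849$ ($U = \left(-38 + 5 \left(-1\right)\right)^{2} = \left(-38 - 5\right)^{2} = \left(-43\right)^{2} = 1849$)
$x{\left(C,k \right)} = k + C^{2}$
$j = 2209$ ($j = \left(\left(4 + 6^{2}\right) + 7\right)^{2} = \left(\left(4 + 36\right) + 7\right)^{2} = \left(40 + 7\right)^{2} = 47^{2} = 2209$)
$j U = 2209 \cdot 1849 = 4084441$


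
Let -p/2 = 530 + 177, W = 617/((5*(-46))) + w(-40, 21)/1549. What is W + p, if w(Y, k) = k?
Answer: -504716683/356270 ≈ -1416.7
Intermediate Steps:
W = -950903/356270 (W = 617/((5*(-46))) + 21/1549 = 617/(-230) + 21*(1/1549) = 617*(-1/230) + 21/1549 = -617/230 + 21/1549 = -950903/356270 ≈ -2.6691)
p = -1414 (p = -2*(530 + 177) = -2*707 = -1414)
W + p = -950903/356270 - 1414 = -504716683/356270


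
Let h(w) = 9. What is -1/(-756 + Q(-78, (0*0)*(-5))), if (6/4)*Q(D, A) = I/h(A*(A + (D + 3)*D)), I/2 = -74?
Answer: 27/20708 ≈ 0.0013038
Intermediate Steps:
I = -148 (I = 2*(-74) = -148)
Q(D, A) = -296/27 (Q(D, A) = 2*(-148/9)/3 = 2*(-148*⅑)/3 = (⅔)*(-148/9) = -296/27)
-1/(-756 + Q(-78, (0*0)*(-5))) = -1/(-756 - 296/27) = -1/(-20708/27) = -1*(-27/20708) = 27/20708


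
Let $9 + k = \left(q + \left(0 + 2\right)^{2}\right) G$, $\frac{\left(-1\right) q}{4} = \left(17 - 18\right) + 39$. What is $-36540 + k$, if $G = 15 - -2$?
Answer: $-39065$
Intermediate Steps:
$G = 17$ ($G = 15 + 2 = 17$)
$q = -152$ ($q = - 4 \left(\left(17 - 18\right) + 39\right) = - 4 \left(-1 + 39\right) = \left(-4\right) 38 = -152$)
$k = -2525$ ($k = -9 + \left(-152 + \left(0 + 2\right)^{2}\right) 17 = -9 + \left(-152 + 2^{2}\right) 17 = -9 + \left(-152 + 4\right) 17 = -9 - 2516 = -2525$)
$-36540 + k = -36540 - 2525 = -39065$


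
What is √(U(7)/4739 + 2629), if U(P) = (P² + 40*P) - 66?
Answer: √59043646466/4739 ≈ 51.274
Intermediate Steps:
U(P) = -66 + P² + 40*P
√(U(7)/4739 + 2629) = √((-66 + 7² + 40*7)/4739 + 2629) = √((-66 + 49 + 280)*(1/4739) + 2629) = √(263*(1/4739) + 2629) = √(263/4739 + 2629) = √(12459094/4739) = √59043646466/4739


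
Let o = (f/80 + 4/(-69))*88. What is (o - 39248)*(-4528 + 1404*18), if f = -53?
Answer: -281339120524/345 ≈ -8.1548e+8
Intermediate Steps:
o = -43747/690 (o = (-53/80 + 4/(-69))*88 = (-53*1/80 + 4*(-1/69))*88 = (-53/80 - 4/69)*88 = -3977/5520*88 = -43747/690 ≈ -63.401)
(o - 39248)*(-4528 + 1404*18) = (-43747/690 - 39248)*(-4528 + 1404*18) = -27124867*(-4528 + 25272)/690 = -27124867/690*20744 = -281339120524/345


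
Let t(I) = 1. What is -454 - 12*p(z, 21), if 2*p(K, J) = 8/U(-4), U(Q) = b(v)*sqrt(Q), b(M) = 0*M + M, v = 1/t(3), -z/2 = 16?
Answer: -454 + 24*I ≈ -454.0 + 24.0*I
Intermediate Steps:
z = -32 (z = -2*16 = -32)
v = 1 (v = 1/1 = 1)
b(M) = M (b(M) = 0 + M = M)
U(Q) = sqrt(Q) (U(Q) = 1*sqrt(Q) = sqrt(Q))
p(K, J) = -2*I (p(K, J) = (8/(sqrt(-4)))/2 = (8/((2*I)))/2 = (8*(-I/2))/2 = (-4*I)/2 = -2*I)
-454 - 12*p(z, 21) = -454 - (-24)*I = -454 + 24*I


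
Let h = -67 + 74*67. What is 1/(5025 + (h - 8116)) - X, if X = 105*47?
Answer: -8882999/1800 ≈ -4935.0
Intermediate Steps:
X = 4935
h = 4891 (h = -67 + 4958 = 4891)
1/(5025 + (h - 8116)) - X = 1/(5025 + (4891 - 8116)) - 1*4935 = 1/(5025 - 3225) - 4935 = 1/1800 - 4935 = -8882999/1800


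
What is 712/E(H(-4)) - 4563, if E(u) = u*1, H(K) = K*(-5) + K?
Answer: -9037/2 ≈ -4518.5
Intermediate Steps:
H(K) = -4*K (H(K) = -5*K + K = -4*K)
E(u) = u
712/E(H(-4)) - 4563 = 712/((-4*(-4))) - 4563 = 712/16 - 4563 = 712*(1/16) - 4563 = 89/2 - 4563 = -9037/2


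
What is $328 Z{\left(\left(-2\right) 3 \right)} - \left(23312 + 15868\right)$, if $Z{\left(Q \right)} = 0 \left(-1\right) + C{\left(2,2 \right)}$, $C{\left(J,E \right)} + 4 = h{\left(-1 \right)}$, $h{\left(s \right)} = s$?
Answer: $-40820$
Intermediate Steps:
$C{\left(J,E \right)} = -5$ ($C{\left(J,E \right)} = -4 - 1 = -5$)
$Z{\left(Q \right)} = -5$ ($Z{\left(Q \right)} = 0 \left(-1\right) - 5 = 0 - 5 = -5$)
$328 Z{\left(\left(-2\right) 3 \right)} - \left(23312 + 15868\right) = 328 \left(-5\right) - \left(23312 + 15868\right) = -1640 - 39180 = -40820$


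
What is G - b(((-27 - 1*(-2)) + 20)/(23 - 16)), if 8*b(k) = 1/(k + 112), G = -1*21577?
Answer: -134467871/6232 ≈ -21577.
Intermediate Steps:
G = -21577
b(k) = 1/(8*(112 + k)) (b(k) = 1/(8*(k + 112)) = 1/(8*(112 + k)))
G - b(((-27 - 1*(-2)) + 20)/(23 - 16)) = -21577 - 1/(8*(112 + ((-27 - 1*(-2)) + 20)/(23 - 16))) = -21577 - 1/(8*(112 + ((-27 + 2) + 20)/7)) = -21577 - 1/(8*(112 + (-25 + 20)*(⅐))) = -21577 - 1/(8*(112 - 5*⅐)) = -21577 - 1/(8*(112 - 5/7)) = -21577 - 1/(8*779/7) = -21577 - 7/(8*779) = -21577 - 1*7/6232 = -21577 - 7/6232 = -134467871/6232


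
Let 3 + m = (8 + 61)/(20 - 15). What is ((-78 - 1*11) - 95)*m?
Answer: -9936/5 ≈ -1987.2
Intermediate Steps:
m = 54/5 (m = -3 + (8 + 61)/(20 - 15) = -3 + 69/5 = 54/5 ≈ 10.800)
((-78 - 1*11) - 95)*m = ((-78 - 1*11) - 95)*(54/5) = ((-78 - 11) - 95)*(54/5) = (-89 - 95)*(54/5) = -184*54/5 = -9936/5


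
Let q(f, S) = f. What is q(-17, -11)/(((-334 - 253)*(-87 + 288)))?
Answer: 17/117987 ≈ 0.00014408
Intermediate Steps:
q(-17, -11)/(((-334 - 253)*(-87 + 288))) = -17*1/((-334 - 253)*(-87 + 288)) = -17/((-587*201)) = -17/(-117987) = -17*(-1/117987) = 17/117987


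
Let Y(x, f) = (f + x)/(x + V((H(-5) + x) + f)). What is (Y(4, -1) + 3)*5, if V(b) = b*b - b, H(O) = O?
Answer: 33/2 ≈ 16.500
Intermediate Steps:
V(b) = b**2 - b
Y(x, f) = (f + x)/(x + (-6 + f + x)*(-5 + f + x)) (Y(x, f) = (f + x)/(x + ((-5 + x) + f)*(-1 + ((-5 + x) + f))) = (f + x)/(x + (-5 + f + x)*(-1 + (-5 + f + x))) = (f + x)/(x + (-5 + f + x)*(-6 + f + x)) = (f + x)/(x + (-6 + f + x)*(-5 + f + x)))
(Y(4, -1) + 3)*5 = ((-1 + 4)/(4 + (-6 - 1 + 4)*(-5 - 1 + 4)) + 3)*5 = (3/(4 - 3*(-2)) + 3)*5 = (3/(4 + 6) + 3)*5 = (3/10 + 3)*5 = (33/10)*5 = 33/2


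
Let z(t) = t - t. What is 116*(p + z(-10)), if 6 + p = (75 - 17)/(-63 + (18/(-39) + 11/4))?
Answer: -2547128/3157 ≈ -806.82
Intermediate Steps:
z(t) = 0
p = -21958/3157 (p = -6 + (75 - 17)/(-63 + (18/(-39) + 11/4)) = -6 + 58/(-63 + (18*(-1/39) + 11*(¼))) = -6 + 58/(-63 + (-6/13 + 11/4)) = -6 + 58/(-63 + 119/52) = -6 + 58/(-3157/52) = -6 + 58*(-52/3157) = -6 - 3016/3157 = -21958/3157 ≈ -6.9553)
116*(p + z(-10)) = 116*(-21958/3157 + 0) = 116*(-21958/3157) = -2547128/3157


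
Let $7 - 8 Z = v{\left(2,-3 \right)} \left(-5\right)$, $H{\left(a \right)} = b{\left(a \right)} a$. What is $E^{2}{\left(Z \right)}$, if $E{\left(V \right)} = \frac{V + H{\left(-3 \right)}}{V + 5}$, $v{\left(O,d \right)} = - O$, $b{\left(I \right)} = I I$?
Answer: $\frac{47961}{1369} \approx 35.034$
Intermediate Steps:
$b{\left(I \right)} = I^{2}$
$H{\left(a \right)} = a^{3}$ ($H{\left(a \right)} = a^{2} a = a^{3}$)
$Z = - \frac{3}{8}$ ($Z = \frac{7}{8} - \frac{\left(-1\right) 2 \left(-5\right)}{8} = \frac{7}{8} - \frac{\left(-2\right) \left(-5\right)}{8} = \frac{7}{8} - \frac{5}{4} = - \frac{3}{8} \approx -0.375$)
$E{\left(V \right)} = \frac{-27 + V}{5 + V}$ ($E{\left(V \right)} = \frac{V + \left(-3\right)^{3}}{V + 5} = \frac{V - 27}{5 + V} = \frac{-27 + V}{5 + V}$)
$E^{2}{\left(Z \right)} = \left(\frac{-27 - \frac{3}{8}}{5 - \frac{3}{8}}\right)^{2} = \left(\frac{1}{\frac{37}{8}} \left(- \frac{219}{8}\right)\right)^{2} = \left(\frac{8}{37} \left(- \frac{219}{8}\right)\right)^{2} = \left(- \frac{219}{37}\right)^{2} = \frac{47961}{1369}$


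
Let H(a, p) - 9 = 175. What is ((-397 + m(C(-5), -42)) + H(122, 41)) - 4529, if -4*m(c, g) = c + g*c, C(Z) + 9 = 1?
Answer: -4824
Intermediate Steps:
C(Z) = -8 (C(Z) = -9 + 1 = -8)
m(c, g) = -c/4 - c*g/4 (m(c, g) = -(c + g*c)/4 = -(c + c*g)/4 = -c/4 - c*g/4)
H(a, p) = 184 (H(a, p) = 9 + 175 = 184)
((-397 + m(C(-5), -42)) + H(122, 41)) - 4529 = ((-397 - ¼*(-8)*(1 - 42)) + 184) - 4529 = ((-397 - ¼*(-8)*(-41)) + 184) - 4529 = ((-397 - 82) + 184) - 4529 = (-479 + 184) - 4529 = -295 - 4529 = -4824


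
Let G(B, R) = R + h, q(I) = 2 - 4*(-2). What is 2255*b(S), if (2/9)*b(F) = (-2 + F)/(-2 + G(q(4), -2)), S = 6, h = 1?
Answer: -13530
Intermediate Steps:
q(I) = 10 (q(I) = 2 + 8 = 10)
G(B, R) = 1 + R (G(B, R) = R + 1 = 1 + R)
b(F) = 3 - 3*F/2 (b(F) = 9*((-2 + F)/(-2 + (1 - 2)))/2 = 9*((-2 + F)/(-2 - 1))/2 = 9*((-2 + F)/(-3))/2 = 9*((-2 + F)*(-1/3))/2 = 9*(2/3 - F/3)/2 = 3 - 3*F/2)
2255*b(S) = 2255*(3 - 3/2*6) = 2255*(3 - 9) = 2255*(-6) = -13530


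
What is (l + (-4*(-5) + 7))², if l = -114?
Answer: 7569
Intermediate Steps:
(l + (-4*(-5) + 7))² = (-114 + (-4*(-5) + 7))² = (-114 + (20 + 7))² = (-114 + 27)² = (-87)² = 7569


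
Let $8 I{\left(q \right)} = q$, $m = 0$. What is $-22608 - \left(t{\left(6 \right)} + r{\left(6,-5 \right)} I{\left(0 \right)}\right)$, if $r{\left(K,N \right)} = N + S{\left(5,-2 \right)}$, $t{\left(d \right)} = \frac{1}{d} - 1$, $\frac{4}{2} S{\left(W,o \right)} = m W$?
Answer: $- \frac{135643}{6} \approx -22607.0$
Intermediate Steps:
$I{\left(q \right)} = \frac{q}{8}$
$S{\left(W,o \right)} = 0$ ($S{\left(W,o \right)} = \frac{0 W}{2} = \frac{1}{2} \cdot 0 = 0$)
$t{\left(d \right)} = -1 + \frac{1}{d}$
$r{\left(K,N \right)} = N$ ($r{\left(K,N \right)} = N + 0 = N$)
$-22608 - \left(t{\left(6 \right)} + r{\left(6,-5 \right)} I{\left(0 \right)}\right) = -22608 - \left(\frac{1 - 6}{6} - 5 \cdot \frac{1}{8} \cdot 0\right) = -22608 - \left(\frac{1 - 6}{6} - 0\right) = -22608 - \left(\frac{1}{6} \left(-5\right) + 0\right) = -22608 - \left(- \frac{5}{6} + 0\right) = -22608 - - \frac{5}{6} = -22608 + \frac{5}{6} = - \frac{135643}{6}$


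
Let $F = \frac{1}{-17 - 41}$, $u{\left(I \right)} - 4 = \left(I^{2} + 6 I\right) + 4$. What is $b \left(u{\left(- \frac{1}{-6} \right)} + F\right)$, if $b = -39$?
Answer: $- \frac{122291}{348} \approx -351.41$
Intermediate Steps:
$u{\left(I \right)} = 8 + I^{2} + 6 I$ ($u{\left(I \right)} = 4 + \left(\left(I^{2} + 6 I\right) + 4\right) = 4 + \left(4 + I^{2} + 6 I\right) = 8 + I^{2} + 6 I$)
$F = - \frac{1}{58}$ ($F = \frac{1}{-58} = - \frac{1}{58} \approx -0.017241$)
$b \left(u{\left(- \frac{1}{-6} \right)} + F\right) = - 39 \left(\left(8 + \left(- \frac{1}{-6}\right)^{2} + 6 \left(- \frac{1}{-6}\right)\right) - \frac{1}{58}\right) = - 39 \left(\left(8 + \left(\left(-1\right) \left(- \frac{1}{6}\right)\right)^{2} + 6 \left(\left(-1\right) \left(- \frac{1}{6}\right)\right)\right) - \frac{1}{58}\right) = - 39 \left(\left(8 + \left(\frac{1}{6}\right)^{2} + 6 \cdot \frac{1}{6}\right) - \frac{1}{58}\right) = - 39 \left(\left(8 + \frac{1}{36} + 1\right) - \frac{1}{58}\right) = - 39 \left(\frac{325}{36} - \frac{1}{58}\right) = \left(-39\right) \frac{9407}{1044} = - \frac{122291}{348}$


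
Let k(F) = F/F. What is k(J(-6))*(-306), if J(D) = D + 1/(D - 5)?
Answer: -306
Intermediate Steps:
J(D) = D + 1/(-5 + D)
k(F) = 1
k(J(-6))*(-306) = 1*(-306) = -306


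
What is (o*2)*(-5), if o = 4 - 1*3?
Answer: -10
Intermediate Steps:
o = 1 (o = 4 - 3 = 1)
(o*2)*(-5) = (1*2)*(-5) = 2*(-5) = -10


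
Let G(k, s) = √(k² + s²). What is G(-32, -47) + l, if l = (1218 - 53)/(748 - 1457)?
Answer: -1165/709 + √3233 ≈ 55.216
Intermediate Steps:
l = -1165/709 (l = 1165/(-709) = 1165*(-1/709) = -1165/709 ≈ -1.6432)
G(-32, -47) + l = √((-32)² + (-47)²) - 1165/709 = √(1024 + 2209) - 1165/709 = √3233 - 1165/709 = -1165/709 + √3233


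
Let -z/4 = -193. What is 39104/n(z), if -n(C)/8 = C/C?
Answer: -4888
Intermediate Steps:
z = 772 (z = -4*(-193) = 772)
n(C) = -8 (n(C) = -8*C/C = -8*1 = -8)
39104/n(z) = 39104/(-8) = 39104*(-⅛) = -4888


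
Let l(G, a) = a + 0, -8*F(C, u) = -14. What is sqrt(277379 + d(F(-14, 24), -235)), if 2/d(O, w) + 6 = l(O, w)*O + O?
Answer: sqrt(191547116295)/831 ≈ 526.67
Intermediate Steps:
F(C, u) = 7/4 (F(C, u) = -1/8*(-14) = 7/4)
l(G, a) = a
d(O, w) = 2/(-6 + O + O*w) (d(O, w) = 2/(-6 + (w*O + O)) = 2/(-6 + (O*w + O)) = 2/(-6 + (O + O*w)) = 2/(-6 + O + O*w))
sqrt(277379 + d(F(-14, 24), -235)) = sqrt(277379 + 2/(-6 + 7/4 + (7/4)*(-235))) = sqrt(277379 + 2/(-6 + 7/4 - 1645/4)) = sqrt(277379 + 2/(-831/2)) = sqrt(277379 + 2*(-2/831)) = sqrt(277379 - 4/831) = sqrt(230501945/831) = sqrt(191547116295)/831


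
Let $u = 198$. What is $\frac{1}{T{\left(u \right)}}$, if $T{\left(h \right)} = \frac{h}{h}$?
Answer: $1$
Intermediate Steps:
$T{\left(h \right)} = 1$
$\frac{1}{T{\left(u \right)}} = 1^{-1} = 1$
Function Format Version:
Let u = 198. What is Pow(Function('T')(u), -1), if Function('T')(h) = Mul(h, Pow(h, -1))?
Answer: 1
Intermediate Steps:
Function('T')(h) = 1
Pow(Function('T')(u), -1) = Pow(1, -1) = 1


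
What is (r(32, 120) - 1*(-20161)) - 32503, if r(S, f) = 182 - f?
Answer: -12280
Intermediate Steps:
(r(32, 120) - 1*(-20161)) - 32503 = ((182 - 1*120) - 1*(-20161)) - 32503 = ((182 - 120) + 20161) - 32503 = (62 + 20161) - 32503 = 20223 - 32503 = -12280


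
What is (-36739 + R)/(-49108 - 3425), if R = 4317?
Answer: 2494/4041 ≈ 0.61717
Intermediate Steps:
(-36739 + R)/(-49108 - 3425) = (-36739 + 4317)/(-49108 - 3425) = -32422/(-52533) = -32422*(-1/52533) = 2494/4041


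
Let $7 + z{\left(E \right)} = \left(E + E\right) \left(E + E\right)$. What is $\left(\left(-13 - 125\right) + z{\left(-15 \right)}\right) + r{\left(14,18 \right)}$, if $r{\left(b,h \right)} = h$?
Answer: $773$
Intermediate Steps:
$z{\left(E \right)} = -7 + 4 E^{2}$ ($z{\left(E \right)} = -7 + \left(E + E\right) \left(E + E\right) = -7 + 2 E 2 E = -7 + 4 E^{2}$)
$\left(\left(-13 - 125\right) + z{\left(-15 \right)}\right) + r{\left(14,18 \right)} = \left(\left(-13 - 125\right) - \left(7 - 4 \left(-15\right)^{2}\right)\right) + 18 = \left(-138 + \left(-7 + 4 \cdot 225\right)\right) + 18 = \left(-138 + \left(-7 + 900\right)\right) + 18 = \left(-138 + 893\right) + 18 = 755 + 18 = 773$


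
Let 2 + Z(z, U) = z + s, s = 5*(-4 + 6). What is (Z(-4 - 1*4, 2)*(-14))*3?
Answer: 0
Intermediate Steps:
s = 10 (s = 5*2 = 10)
Z(z, U) = 8 + z (Z(z, U) = -2 + (z + 10) = -2 + (10 + z) = 8 + z)
(Z(-4 - 1*4, 2)*(-14))*3 = ((8 + (-4 - 1*4))*(-14))*3 = ((8 + (-4 - 4))*(-14))*3 = ((8 - 8)*(-14))*3 = (0*(-14))*3 = 0*3 = 0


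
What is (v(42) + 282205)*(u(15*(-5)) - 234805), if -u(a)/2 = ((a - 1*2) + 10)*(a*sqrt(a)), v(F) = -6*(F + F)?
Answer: -66144803305 - 14155475250*I*sqrt(3) ≈ -6.6145e+10 - 2.4518e+10*I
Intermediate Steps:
v(F) = -12*F
u(a) = -2*a**(3/2)*(8 + a) (u(a) = -2*((a - 1*2) + 10)*a*sqrt(a) = -2*((a - 2) + 10)*a**(3/2) = -2*((-2 + a) + 10)*a**(3/2) = -2*(8 + a)*a**(3/2) = -2*a**(3/2)*(8 + a))
(v(42) + 282205)*(u(15*(-5)) - 234805) = (-12*42 + 282205)*(2*(15*(-5))**(3/2)*(-8 - 15*(-5)) - 234805) = (-504 + 282205)*(2*(-75)**(3/2)*(-8 - 1*(-75)) - 234805) = 281701*(2*(-375*I*sqrt(3))*(-8 + 75) - 234805) = 281701*(2*(-375*I*sqrt(3))*67 - 234805) = 281701*(-50250*I*sqrt(3) - 234805) = 281701*(-234805 - 50250*I*sqrt(3)) = -66144803305 - 14155475250*I*sqrt(3)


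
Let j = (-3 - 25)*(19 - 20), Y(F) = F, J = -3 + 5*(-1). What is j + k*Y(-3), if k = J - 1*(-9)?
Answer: 25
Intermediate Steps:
J = -8 (J = -3 - 5 = -8)
k = 1 (k = -8 - 1*(-9) = -8 + 9 = 1)
j = 28 (j = -28*(-1) = 28)
j + k*Y(-3) = 28 + 1*(-3) = 28 - 3 = 25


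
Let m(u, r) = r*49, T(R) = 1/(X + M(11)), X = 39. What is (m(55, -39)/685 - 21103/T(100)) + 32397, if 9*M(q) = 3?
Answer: -1639185388/2055 ≈ -7.9766e+5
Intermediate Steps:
M(q) = ⅓ (M(q) = (⅑)*3 = ⅓)
T(R) = 3/118 (T(R) = 1/(39 + ⅓) = 1/(118/3) = 3/118)
m(u, r) = 49*r
(m(55, -39)/685 - 21103/T(100)) + 32397 = ((49*(-39))/685 - 21103/3/118) + 32397 = (-1911*1/685 - 21103*118/3) + 32397 = (-1911/685 - 2490154/3) + 32397 = -1705761223/2055 + 32397 = -1639185388/2055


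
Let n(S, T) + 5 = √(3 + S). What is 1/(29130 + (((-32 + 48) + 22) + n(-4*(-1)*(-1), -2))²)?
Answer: 15109/456565940 - 33*I/456565940 ≈ 3.3093e-5 - 7.2279e-8*I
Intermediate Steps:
n(S, T) = -5 + √(3 + S)
1/(29130 + (((-32 + 48) + 22) + n(-4*(-1)*(-1), -2))²) = 1/(29130 + (((-32 + 48) + 22) + (-5 + √(3 - 4*(-1)*(-1))))²) = 1/(29130 + ((16 + 22) + (-5 + √(3 + 4*(-1))))²) = 1/(29130 + (38 + (-5 + √(3 - 4)))²) = 1/(29130 + (38 + (-5 + √(-1)))²) = 1/(29130 + (38 + (-5 + I))²) = 1/(29130 + (33 + I)²)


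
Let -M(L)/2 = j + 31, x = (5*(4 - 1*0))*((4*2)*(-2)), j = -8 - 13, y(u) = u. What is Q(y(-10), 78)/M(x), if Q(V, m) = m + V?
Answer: -17/5 ≈ -3.4000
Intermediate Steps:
j = -21
Q(V, m) = V + m
x = -320 (x = (5*(4 + 0))*(8*(-2)) = (5*4)*(-16) = 20*(-16) = -320)
M(L) = -20 (M(L) = -2*(-21 + 31) = -2*10 = -20)
Q(y(-10), 78)/M(x) = (-10 + 78)/(-20) = 68*(-1/20) = -17/5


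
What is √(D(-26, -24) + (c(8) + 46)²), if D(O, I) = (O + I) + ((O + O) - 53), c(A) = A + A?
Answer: √3689 ≈ 60.737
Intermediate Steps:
c(A) = 2*A
D(O, I) = -53 + I + 3*O (D(O, I) = (I + O) + (2*O - 53) = (I + O) + (-53 + 2*O) = -53 + I + 3*O)
√(D(-26, -24) + (c(8) + 46)²) = √((-53 - 24 + 3*(-26)) + (2*8 + 46)²) = √((-53 - 24 - 78) + (16 + 46)²) = √(-155 + 62²) = √(-155 + 3844) = √3689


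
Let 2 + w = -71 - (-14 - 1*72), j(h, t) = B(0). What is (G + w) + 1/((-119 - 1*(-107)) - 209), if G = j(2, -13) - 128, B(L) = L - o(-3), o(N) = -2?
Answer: -24974/221 ≈ -113.00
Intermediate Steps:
B(L) = 2 + L (B(L) = L - 1*(-2) = L + 2 = 2 + L)
j(h, t) = 2 (j(h, t) = 2 + 0 = 2)
w = 13 (w = -2 + (-71 - (-14 - 1*72)) = -2 + (-71 - (-14 - 72)) = -2 + (-71 - 1*(-86)) = -2 + (-71 + 86) = -2 + 15 = 13)
G = -126 (G = 2 - 128 = -126)
(G + w) + 1/((-119 - 1*(-107)) - 209) = (-126 + 13) + 1/((-119 - 1*(-107)) - 209) = -113 + 1/((-119 + 107) - 209) = -113 + 1/(-12 - 209) = -113 + 1/(-221) = -113 - 1/221 = -24974/221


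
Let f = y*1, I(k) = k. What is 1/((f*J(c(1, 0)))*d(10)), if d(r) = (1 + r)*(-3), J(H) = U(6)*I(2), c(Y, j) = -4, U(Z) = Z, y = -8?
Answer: 1/3168 ≈ 0.00031566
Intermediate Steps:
f = -8 (f = -8*1 = -8)
J(H) = 12 (J(H) = 6*2 = 12)
d(r) = -3 - 3*r
1/((f*J(c(1, 0)))*d(10)) = 1/((-8*12)*(-3 - 3*10)) = 1/(-96*(-3 - 30)) = 1/(-96*(-33)) = 1/3168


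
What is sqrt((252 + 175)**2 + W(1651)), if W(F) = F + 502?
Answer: 3*sqrt(20498) ≈ 429.51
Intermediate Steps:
W(F) = 502 + F
sqrt((252 + 175)**2 + W(1651)) = sqrt((252 + 175)**2 + (502 + 1651)) = sqrt(427**2 + 2153) = sqrt(182329 + 2153) = sqrt(184482) = 3*sqrt(20498)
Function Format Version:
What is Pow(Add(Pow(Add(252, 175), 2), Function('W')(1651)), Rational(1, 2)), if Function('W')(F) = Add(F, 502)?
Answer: Mul(3, Pow(20498, Rational(1, 2))) ≈ 429.51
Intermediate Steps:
Function('W')(F) = Add(502, F)
Pow(Add(Pow(Add(252, 175), 2), Function('W')(1651)), Rational(1, 2)) = Pow(Add(Pow(Add(252, 175), 2), Add(502, 1651)), Rational(1, 2)) = Pow(Add(Pow(427, 2), 2153), Rational(1, 2)) = Pow(Add(182329, 2153), Rational(1, 2)) = Pow(184482, Rational(1, 2)) = Mul(3, Pow(20498, Rational(1, 2)))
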